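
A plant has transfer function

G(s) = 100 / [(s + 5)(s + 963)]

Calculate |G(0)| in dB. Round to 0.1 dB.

-33.7 dB

G(0) = 100 / (5·963) ≈ 0.020768
20 log₁₀(0.020768) ≈ -33.65 dB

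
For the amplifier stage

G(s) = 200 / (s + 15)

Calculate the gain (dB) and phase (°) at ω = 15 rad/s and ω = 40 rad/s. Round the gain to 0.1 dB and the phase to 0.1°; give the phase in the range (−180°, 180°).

ω = 15: 19.5 dB, -45.0°; ω = 40: 13.4 dB, -69.4°

Substitute s = j15:
Numerator: 200 = 200 + j0
Denominator: (j15) + 15 = 15 + j15
|N| = √(200² + 0²) ≈ 200, ∠N ≈ 0.00°
|D| = √(15² + 15²) ≈ 21.213, ∠D ≈ 45.00°
|G| = 200 / 21.213 ≈ 9.4282
Gain = 20 log₁₀(9.4282) ≈ 19.49 dB
∠G = 0.00° − 45.00° = -45.00°

Substitute s = j40:
Numerator: 200 = 200 + j0
Denominator: (j40) + 15 = 15 + j40
|N| = √(200² + 0²) ≈ 200, ∠N ≈ 0.00°
|D| = √(15² + 40²) ≈ 42.72, ∠D ≈ 69.44°
|G| = 200 / 42.72 ≈ 4.6816
Gain = 20 log₁₀(4.6816) ≈ 13.41 dB
∠G = 0.00° − 69.44° = -69.44°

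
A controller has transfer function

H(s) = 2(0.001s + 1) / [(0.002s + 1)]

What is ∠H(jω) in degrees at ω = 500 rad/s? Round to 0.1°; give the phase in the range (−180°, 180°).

-18.4°

At ω = 500 rad/s:
zero (1 + j500·0.001) = 1 + j0.5 → |·| ≈ 1.118, ∠ ≈ 26.57°
pole (1 + j500·0.002) = 1 + j1 → |·| ≈ 1.4142, ∠ ≈ 45.00°
∠H = (26.57°) − (45.00°) = -18.43°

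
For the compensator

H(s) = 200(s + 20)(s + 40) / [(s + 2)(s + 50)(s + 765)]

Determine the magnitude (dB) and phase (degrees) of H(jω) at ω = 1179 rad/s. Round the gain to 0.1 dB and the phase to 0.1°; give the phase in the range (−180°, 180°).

-16.9 dB, -57.4°

At s = jω = j1179:
zero (s+20): 20 + j1179 → |·| = √(20²+1179²) = √1390441 ≈ 1179.2, ∠ = arctan(1179/20) ≈ 89.03°
zero (s+40): 40 + j1179 → |·| = √(40²+1179²) = √1391641 ≈ 1179.7, ∠ = arctan(1179/40) ≈ 88.06°
pole (s+2): 2 + j1179 → |·| = √(2²+1179²) = √1390045 ≈ 1179, ∠ = arctan(1179/2) ≈ 89.90°
pole (s+50): 50 + j1179 → |·| = √(50²+1179²) = √1392541 ≈ 1180.1, ∠ = arctan(1179/50) ≈ 87.57°
pole (s+765): 765 + j1179 → |·| = √(765²+1179²) = √1975266 ≈ 1405.4, ∠ = arctan(1179/765) ≈ 57.02°
|H| = 200 · 1.3911e+06 / 1.9554e+09 ≈ 0.14228
Gain = 20 log₁₀(0.14228) ≈ -16.94 dB
∠H = 177.09° − 234.49° = -57.40°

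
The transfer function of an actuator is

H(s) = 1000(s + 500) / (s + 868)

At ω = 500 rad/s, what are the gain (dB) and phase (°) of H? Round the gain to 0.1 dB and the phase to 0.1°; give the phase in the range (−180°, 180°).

At s = jω = j500:
zero (s+500): 500 + j500 → |·| = √(500²+500²) = √500000 ≈ 707.11, ∠ = arctan(500/500) ≈ 45.00°
pole (s+868): 868 + j500 → |·| = √(868²+500²) = √1003424 ≈ 1001.7, ∠ = arctan(500/868) ≈ 29.94°
|H| = 1000 · 707.11 / 1001.7 ≈ 705.91
Gain = 20 log₁₀(705.91) ≈ 56.97 dB
∠H = 45.00° − 29.94° = 15.06°

57.0 dB, 15.1°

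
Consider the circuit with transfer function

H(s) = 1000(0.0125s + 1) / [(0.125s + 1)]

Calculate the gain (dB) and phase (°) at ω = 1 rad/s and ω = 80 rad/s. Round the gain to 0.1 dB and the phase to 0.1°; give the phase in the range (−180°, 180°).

ω = 1: 59.9 dB, -6.4°; ω = 80: 43.0 dB, -39.3°

At ω = 1 rad/s:
zero (1 + j1·0.0125) = 1 + j0.0125 → |·| ≈ 1.0001, ∠ ≈ 0.72°
pole (1 + j1·0.125) = 1 + j0.125 → |·| ≈ 1.0078, ∠ ≈ 7.13°
|H| = 1000 · 1.0001 / (1.0078) ≈ 992.36
Gain = 20 log₁₀(992.36) ≈ 59.93 dB
∠H = (0.72°) − (7.13°) = -6.41°

At ω = 80 rad/s:
zero (1 + j80·0.0125) = 1 + j1 → |·| ≈ 1.4142, ∠ ≈ 45.00°
pole (1 + j80·0.125) = 1 + j10 → |·| ≈ 10.05, ∠ ≈ 84.29°
|H| = 1000 · 1.4142 / (10.05) ≈ 140.72
Gain = 20 log₁₀(140.72) ≈ 42.97 dB
∠H = (45.00°) − (84.29°) = -39.29°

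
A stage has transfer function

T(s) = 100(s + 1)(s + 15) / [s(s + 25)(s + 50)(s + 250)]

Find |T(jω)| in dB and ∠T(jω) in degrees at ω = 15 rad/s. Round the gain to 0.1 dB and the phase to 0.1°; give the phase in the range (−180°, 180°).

-45.1 dB, -9.9°

At s = jω = j15:
zero (s+1): 1 + j15 → |·| = √(1²+15²) = √226 ≈ 15.033, ∠ = arctan(15/1) ≈ 86.19°
zero (s+15): 15 + j15 → |·| = √(15²+15²) = √450 ≈ 21.213, ∠ = arctan(15/15) ≈ 45.00°
pole (s+25): 25 + j15 → |·| = √(25²+15²) = √850 ≈ 29.155, ∠ = arctan(15/25) ≈ 30.96°
pole (s+50): 50 + j15 → |·| = √(50²+15²) = √2725 ≈ 52.202, ∠ = arctan(15/50) ≈ 16.70°
pole (s+250): 250 + j15 → |·| = √(250²+15²) = √62725 ≈ 250.45, ∠ = arctan(15/250) ≈ 3.43°
pole at origin: |s| = 15, ∠ = 90.00° (in denominator)
|T| = 100 · 318.9 / 5.7176e+06 ≈ 0.0055775
Gain = 20 log₁₀(0.0055775) ≈ -45.07 dB
∠T = 131.19° − 141.09° = -9.90°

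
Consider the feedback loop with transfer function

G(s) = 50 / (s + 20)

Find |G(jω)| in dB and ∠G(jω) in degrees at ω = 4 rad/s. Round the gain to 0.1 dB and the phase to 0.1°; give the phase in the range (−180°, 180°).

7.8 dB, -11.3°

Substitute s = j4:
Numerator: 50 = 50 + j0
Denominator: (j4) + 20 = 20 + j4
|N| = √(50² + 0²) ≈ 50, ∠N ≈ 0.00°
|D| = √(20² + 4²) ≈ 20.396, ∠D ≈ 11.31°
|G| = 50 / 20.396 ≈ 2.4515
Gain = 20 log₁₀(2.4515) ≈ 7.79 dB
∠G = 0.00° − 11.31° = -11.31°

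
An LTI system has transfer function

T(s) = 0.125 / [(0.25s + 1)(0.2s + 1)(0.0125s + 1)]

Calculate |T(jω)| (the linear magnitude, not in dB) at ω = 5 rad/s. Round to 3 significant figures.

At ω = 5 rad/s:
pole (1 + j5·0.25) = 1 + j1.25 → |·| ≈ 1.6008, ∠ ≈ 51.34°
pole (1 + j5·0.2) = 1 + j1 → |·| ≈ 1.4142, ∠ ≈ 45.00°
pole (1 + j5·0.0125) = 1 + j0.0625 → |·| ≈ 1.002, ∠ ≈ 3.58°
|T| = 0.125 · 1 / (1.6008 · 1.4142 · 1.002) ≈ 0.055105

0.0551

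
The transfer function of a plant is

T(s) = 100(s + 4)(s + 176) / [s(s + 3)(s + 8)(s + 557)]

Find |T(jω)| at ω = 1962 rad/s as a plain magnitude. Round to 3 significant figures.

2.51e-05

At s = jω = j1962:
zero (s+4): 4 + j1962 → |·| = √(4²+1962²) = √3849460 ≈ 1962, ∠ = arctan(1962/4) ≈ 89.88°
zero (s+176): 176 + j1962 → |·| = √(176²+1962²) = √3880420 ≈ 1969.9, ∠ = arctan(1962/176) ≈ 84.87°
pole (s+3): 3 + j1962 → |·| = √(3²+1962²) = √3849453 ≈ 1962, ∠ = arctan(1962/3) ≈ 89.91°
pole (s+8): 8 + j1962 → |·| = √(8²+1962²) = √3849508 ≈ 1962, ∠ = arctan(1962/8) ≈ 89.77°
pole (s+557): 557 + j1962 → |·| = √(557²+1962²) = √4159693 ≈ 2039.5, ∠ = arctan(1962/557) ≈ 74.15°
pole at origin: |s| = 1962, ∠ = 90.00° (in denominator)
|T| = 100 · 3.8649e+06 / 1.5404e+13 ≈ 2.509e-05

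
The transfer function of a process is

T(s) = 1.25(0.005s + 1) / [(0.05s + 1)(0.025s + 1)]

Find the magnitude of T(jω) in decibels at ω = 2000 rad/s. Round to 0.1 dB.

At ω = 2000 rad/s:
zero (1 + j2000·0.005) = 1 + j10 → |·| ≈ 10.05, ∠ ≈ 84.29°
pole (1 + j2000·0.05) = 1 + j100 → |·| ≈ 100, ∠ ≈ 89.43°
pole (1 + j2000·0.025) = 1 + j50 → |·| ≈ 50.01, ∠ ≈ 88.85°
|T| = 1.25 · 10.05 / (100 · 50.01) ≈ 0.002512
Gain = 20 log₁₀(0.002512) ≈ -52.00 dB

-52.0 dB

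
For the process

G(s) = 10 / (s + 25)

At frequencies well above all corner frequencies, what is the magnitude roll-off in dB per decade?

Each pole contributes −20 dB/decade at high frequency; each zero contributes +20 dB/decade.
Net: 0 zero(s) − 1 pole(s) → -20 dB/decade.

-20 dB/decade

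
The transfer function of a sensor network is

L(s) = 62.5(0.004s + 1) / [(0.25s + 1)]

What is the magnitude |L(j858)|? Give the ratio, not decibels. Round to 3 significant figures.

At ω = 858 rad/s:
zero (1 + j858·0.004) = 1 + j3.432 → |·| ≈ 3.5747, ∠ ≈ 73.76°
pole (1 + j858·0.25) = 1 + j214.5 → |·| ≈ 214.5, ∠ ≈ 89.73°
|L| = 62.5 · 3.5747 / (214.5) ≈ 1.0416

1.04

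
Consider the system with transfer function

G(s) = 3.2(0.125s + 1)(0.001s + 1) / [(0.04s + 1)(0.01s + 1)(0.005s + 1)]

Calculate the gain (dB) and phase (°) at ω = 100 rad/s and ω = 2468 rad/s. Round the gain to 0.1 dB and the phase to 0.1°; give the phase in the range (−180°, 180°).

ω = 100: 15.8 dB, -56.4°; ω = 2468: -21.2 dB, -104.7°

At ω = 100 rad/s:
zero (1 + j100·0.125) = 1 + j12.5 → |·| ≈ 12.54, ∠ ≈ 85.43°
zero (1 + j100·0.001) = 1 + j0.1 → |·| ≈ 1.005, ∠ ≈ 5.71°
pole (1 + j100·0.04) = 1 + j4 → |·| ≈ 4.1231, ∠ ≈ 75.96°
pole (1 + j100·0.01) = 1 + j1 → |·| ≈ 1.4142, ∠ ≈ 45.00°
pole (1 + j100·0.005) = 1 + j0.5 → |·| ≈ 1.118, ∠ ≈ 26.57°
|G| = 3.2 · 12.54 · 1.005 / (4.1231 · 1.4142 · 1.118) ≈ 6.1864
Gain = 20 log₁₀(6.1864) ≈ 15.83 dB
∠G = (85.43° + 5.71°) − (75.96° + 45.00° + 26.57°) = -56.39°

At ω = 2468 rad/s:
zero (1 + j2468·0.125) = 1 + j308.5 → |·| ≈ 308.5, ∠ ≈ 89.81°
zero (1 + j2468·0.001) = 1 + j2.468 → |·| ≈ 2.6629, ∠ ≈ 67.94°
pole (1 + j2468·0.04) = 1 + j98.72 → |·| ≈ 98.725, ∠ ≈ 89.42°
pole (1 + j2468·0.01) = 1 + j24.68 → |·| ≈ 24.7, ∠ ≈ 87.68°
pole (1 + j2468·0.005) = 1 + j12.34 → |·| ≈ 12.38, ∠ ≈ 85.37°
|G| = 3.2 · 308.5 · 2.6629 / (98.725 · 24.7 · 12.38) ≈ 0.087079
Gain = 20 log₁₀(0.087079) ≈ -21.20 dB
∠G = (89.81° + 67.94°) − (89.42° + 87.68° + 85.37°) = -104.72°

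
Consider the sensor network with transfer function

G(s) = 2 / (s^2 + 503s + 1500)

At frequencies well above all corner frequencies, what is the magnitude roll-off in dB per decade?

-40 dB/decade

Each pole contributes −20 dB/decade at high frequency; each zero contributes +20 dB/decade.
Net: 0 zero(s) − 2 pole(s) → -40 dB/decade.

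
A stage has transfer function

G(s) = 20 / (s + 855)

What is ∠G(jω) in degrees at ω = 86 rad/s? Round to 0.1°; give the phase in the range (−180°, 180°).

At s = jω = j86:
pole (s+855): 855 + j86 → |·| = √(855²+86²) = √738421 ≈ 859.31, ∠ = arctan(86/855) ≈ 5.74°
∠G = 0.00° − 5.74° = -5.74°

-5.7°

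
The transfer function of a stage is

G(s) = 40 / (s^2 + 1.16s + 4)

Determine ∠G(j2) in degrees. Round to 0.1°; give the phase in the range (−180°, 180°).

-90.0°

At s = jω = j2:
quadratic: (j2)² + 1.16·j2 + 4 = 0 + j2.32 → |·| ≈ 2.32, ∠ ≈ 90.00°
∠G = 0.00° − 90.00° = -90.00°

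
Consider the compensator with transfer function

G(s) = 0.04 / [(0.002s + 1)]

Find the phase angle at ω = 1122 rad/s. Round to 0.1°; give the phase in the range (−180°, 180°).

-66.0°

At ω = 1122 rad/s:
pole (1 + j1122·0.002) = 1 + j2.244 → |·| ≈ 2.4567, ∠ ≈ 65.98°
∠G = (0°) − (65.98°) = -65.98°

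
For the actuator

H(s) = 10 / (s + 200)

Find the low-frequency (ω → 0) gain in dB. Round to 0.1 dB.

-26.0 dB

H(0) = 10 / 200 = 0.05
20 log₁₀(0.05) ≈ -26.02 dB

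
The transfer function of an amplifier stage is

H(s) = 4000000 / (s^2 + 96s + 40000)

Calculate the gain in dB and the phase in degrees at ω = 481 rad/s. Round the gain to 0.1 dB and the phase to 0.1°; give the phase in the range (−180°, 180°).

26.2 dB, -166.4°

At s = jω = j481:
quadratic: (j481)² + 96·j481 + 40000 = -191361 + j46176 → |·| ≈ 1.9685e+05, ∠ ≈ 166.43°
|H| = 4000000 / 1.9685e+05 ≈ 20.32
Gain = 20 log₁₀(20.32) ≈ 26.16 dB
∠H = 0.00° − 166.43° = -166.43°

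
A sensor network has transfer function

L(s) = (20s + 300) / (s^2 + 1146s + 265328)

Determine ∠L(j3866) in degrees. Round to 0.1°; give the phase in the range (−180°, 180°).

Substitute s = j3866:
Numerator: 20(j3866) + 300 = 300 + j77320
Denominator: (j3866)^2 + 1146(j3866) + 265328 = -14680628 + j4430436
|N| = √(300² + 77320²) ≈ 77321, ∠N ≈ 89.78°
|D| = √(14680628² + 4430436²) ≈ 1.5335e+07, ∠D ≈ 163.21°
∠L = 89.78° − 163.21° = -73.43°

-73.4°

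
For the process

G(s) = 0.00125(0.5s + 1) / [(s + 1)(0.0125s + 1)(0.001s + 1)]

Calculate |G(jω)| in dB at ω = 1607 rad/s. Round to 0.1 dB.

At ω = 1607 rad/s:
zero (1 + j1607·0.5) = 1 + j803.5 → |·| ≈ 803.5, ∠ ≈ 89.93°
pole (1 + j1607·1) = 1 + j1607 → |·| ≈ 1607, ∠ ≈ 89.96°
pole (1 + j1607·0.0125) = 1 + j20.0875 → |·| ≈ 20.112, ∠ ≈ 87.15°
pole (1 + j1607·0.001) = 1 + j1.607 → |·| ≈ 1.8927, ∠ ≈ 58.11°
|G| = 0.00125 · 803.5 / (1607 · 20.112 · 1.8927) ≈ 1.6419e-05
Gain = 20 log₁₀(1.6419e-05) ≈ -95.69 dB

-95.7 dB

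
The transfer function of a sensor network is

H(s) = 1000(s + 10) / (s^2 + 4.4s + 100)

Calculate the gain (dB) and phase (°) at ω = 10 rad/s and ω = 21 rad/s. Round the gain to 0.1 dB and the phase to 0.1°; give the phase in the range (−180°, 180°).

ω = 10: 50.1 dB, -45.0°; ω = 21: 36.4 dB, -100.3°

At s = jω = j10:
zero (s+10): 10 + j10 → |·| = √(10²+10²) = √200 ≈ 14.142, ∠ = arctan(10/10) ≈ 45.00°
quadratic: (j10)² + 4.4·j10 + 100 = 0 + j44 → |·| ≈ 44, ∠ ≈ 90.00°
|H| = 1000 · 14.142 / 44 ≈ 321.41
Gain = 20 log₁₀(321.41) ≈ 50.14 dB
∠H = 45.00° − 90.00° = -45.00°

At s = jω = j21:
zero (s+10): 10 + j21 → |·| = √(10²+21²) = √541 ≈ 23.259, ∠ = arctan(21/10) ≈ 64.54°
quadratic: (j21)² + 4.4·j21 + 100 = -341 + j92.4 → |·| ≈ 353.3, ∠ ≈ 164.84°
|H| = 1000 · 23.259 / 353.3 ≈ 65.834
Gain = 20 log₁₀(65.834) ≈ 36.37 dB
∠H = 64.54° − 164.84° = -100.30°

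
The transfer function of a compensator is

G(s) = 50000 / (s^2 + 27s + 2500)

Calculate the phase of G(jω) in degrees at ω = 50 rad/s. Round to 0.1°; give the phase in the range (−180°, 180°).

At s = jω = j50:
quadratic: (j50)² + 27·j50 + 2500 = 0 + j1350 → |·| ≈ 1350, ∠ ≈ 90.00°
∠G = 0.00° − 90.00° = -90.00°

-90.0°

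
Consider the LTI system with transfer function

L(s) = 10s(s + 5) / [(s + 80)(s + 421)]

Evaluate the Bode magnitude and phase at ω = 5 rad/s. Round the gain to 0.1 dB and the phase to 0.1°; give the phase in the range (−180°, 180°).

At s = jω = j5:
zero (s+5): 5 + j5 → |·| = √(5²+5²) = √50 ≈ 7.0711, ∠ = arctan(5/5) ≈ 45.00°
zero at origin: s = j5 → |·| = 5, ∠ = 90.00°
pole (s+80): 80 + j5 → |·| = √(80²+5²) = √6425 ≈ 80.156, ∠ = arctan(5/80) ≈ 3.58°
pole (s+421): 421 + j5 → |·| = √(421²+5²) = √177266 ≈ 421.03, ∠ = arctan(5/421) ≈ 0.68°
|L| = 10 · 35.355 / 33748 ≈ 0.010476
Gain = 20 log₁₀(0.010476) ≈ -39.60 dB
∠L = 135.00° − 4.26° = 130.74°

-39.6 dB, 130.7°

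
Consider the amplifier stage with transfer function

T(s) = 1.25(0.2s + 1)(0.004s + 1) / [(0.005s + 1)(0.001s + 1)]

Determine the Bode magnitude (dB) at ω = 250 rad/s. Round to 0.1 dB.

34.6 dB

At ω = 250 rad/s:
zero (1 + j250·0.2) = 1 + j50 → |·| ≈ 50.01, ∠ ≈ 88.85°
zero (1 + j250·0.004) = 1 + j1 → |·| ≈ 1.4142, ∠ ≈ 45.00°
pole (1 + j250·0.005) = 1 + j1.25 → |·| ≈ 1.6008, ∠ ≈ 51.34°
pole (1 + j250·0.001) = 1 + j0.25 → |·| ≈ 1.0308, ∠ ≈ 14.04°
|T| = 1.25 · 50.01 · 1.4142 / (1.6008 · 1.0308) ≈ 53.575
Gain = 20 log₁₀(53.575) ≈ 34.58 dB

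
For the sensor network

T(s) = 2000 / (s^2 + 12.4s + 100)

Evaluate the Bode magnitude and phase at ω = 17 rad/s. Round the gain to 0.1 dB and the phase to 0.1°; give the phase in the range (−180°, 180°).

At s = jω = j17:
quadratic: (j17)² + 12.4·j17 + 100 = -189 + j210.8 → |·| ≈ 283.12, ∠ ≈ 131.88°
|T| = 2000 / 283.12 ≈ 7.0641
Gain = 20 log₁₀(7.0641) ≈ 16.98 dB
∠T = 0.00° − 131.88° = -131.88°

17.0 dB, -131.9°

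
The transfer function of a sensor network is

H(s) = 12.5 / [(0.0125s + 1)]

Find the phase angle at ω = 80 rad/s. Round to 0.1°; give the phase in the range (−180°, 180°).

-45.0°

At ω = 80 rad/s:
pole (1 + j80·0.0125) = 1 + j1 → |·| ≈ 1.4142, ∠ ≈ 45.00°
∠H = (0°) − (45.00°) = -45.00°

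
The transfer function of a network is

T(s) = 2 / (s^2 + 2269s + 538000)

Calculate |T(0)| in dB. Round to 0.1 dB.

T(0) = 2 / 538000 ≈ 3.7175e-06
20 log₁₀(3.7175e-06) ≈ -108.59 dB

-108.6 dB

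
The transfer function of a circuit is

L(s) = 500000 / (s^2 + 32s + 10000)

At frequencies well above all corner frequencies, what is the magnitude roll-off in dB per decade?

-40 dB/decade

Each pole contributes −20 dB/decade at high frequency; each zero contributes +20 dB/decade.
Net: 0 zero(s) − 2 pole(s) → -40 dB/decade.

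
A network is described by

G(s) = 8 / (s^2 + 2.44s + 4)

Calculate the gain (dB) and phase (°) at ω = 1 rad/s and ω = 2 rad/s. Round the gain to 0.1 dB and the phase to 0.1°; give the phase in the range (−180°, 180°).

At s = jω = j1:
quadratic: (j1)² + 2.44·j1 + 4 = 3 + j2.44 → |·| ≈ 3.867, ∠ ≈ 39.12°
|G| = 8 / 3.867 ≈ 2.0688
Gain = 20 log₁₀(2.0688) ≈ 6.31 dB
∠G = 0.00° − 39.12° = -39.12°

At s = jω = j2:
quadratic: (j2)² + 2.44·j2 + 4 = 0 + j4.88 → |·| ≈ 4.88, ∠ ≈ 90.00°
|G| = 8 / 4.88 ≈ 1.6393
Gain = 20 log₁₀(1.6393) ≈ 4.29 dB
∠G = 0.00° − 90.00° = -90.00°

ω = 1: 6.3 dB, -39.1°; ω = 2: 4.3 dB, -90.0°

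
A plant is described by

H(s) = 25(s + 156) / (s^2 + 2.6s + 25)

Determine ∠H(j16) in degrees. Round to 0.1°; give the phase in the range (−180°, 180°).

-163.9°

At s = jω = j16:
zero (s+156): 156 + j16 → |·| = √(156²+16²) = √24592 ≈ 156.82, ∠ = arctan(16/156) ≈ 5.86°
quadratic: (j16)² + 2.6·j16 + 25 = -231 + j41.6 → |·| ≈ 234.72, ∠ ≈ 169.79°
∠H = 5.86° − 169.79° = -163.93°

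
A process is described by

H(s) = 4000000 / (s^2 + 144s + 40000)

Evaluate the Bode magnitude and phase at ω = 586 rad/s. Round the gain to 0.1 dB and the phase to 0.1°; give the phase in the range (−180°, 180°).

22.1 dB, -164.5°

At s = jω = j586:
quadratic: (j586)² + 144·j586 + 40000 = -303396 + j84384 → |·| ≈ 3.1491e+05, ∠ ≈ 164.46°
|H| = 4000000 / 3.1491e+05 ≈ 12.702
Gain = 20 log₁₀(12.702) ≈ 22.08 dB
∠H = 0.00° − 164.46° = -164.46°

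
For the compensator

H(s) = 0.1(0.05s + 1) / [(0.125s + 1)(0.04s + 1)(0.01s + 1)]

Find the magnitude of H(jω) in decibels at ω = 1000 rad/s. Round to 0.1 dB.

At ω = 1000 rad/s:
zero (1 + j1000·0.05) = 1 + j50 → |·| ≈ 50.01, ∠ ≈ 88.85°
pole (1 + j1000·0.125) = 1 + j125 → |·| ≈ 125, ∠ ≈ 89.54°
pole (1 + j1000·0.04) = 1 + j40 → |·| ≈ 40.012, ∠ ≈ 88.57°
pole (1 + j1000·0.01) = 1 + j10 → |·| ≈ 10.05, ∠ ≈ 84.29°
|H| = 0.1 · 50.01 / (125 · 40.012 · 10.05) ≈ 9.9493e-05
Gain = 20 log₁₀(9.9493e-05) ≈ -80.04 dB

-80.0 dB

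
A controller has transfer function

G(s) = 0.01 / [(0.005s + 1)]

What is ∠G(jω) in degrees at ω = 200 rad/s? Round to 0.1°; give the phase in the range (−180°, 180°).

-45.0°

At ω = 200 rad/s:
pole (1 + j200·0.005) = 1 + j1 → |·| ≈ 1.4142, ∠ ≈ 45.00°
∠G = (0°) − (45.00°) = -45.00°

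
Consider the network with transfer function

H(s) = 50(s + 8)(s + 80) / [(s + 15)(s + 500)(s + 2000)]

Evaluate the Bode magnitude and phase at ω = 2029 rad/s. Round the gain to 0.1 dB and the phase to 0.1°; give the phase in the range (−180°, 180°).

At s = jω = j2029:
zero (s+8): 8 + j2029 → |·| = √(8²+2029²) = √4116905 ≈ 2029, ∠ = arctan(2029/8) ≈ 89.77°
zero (s+80): 80 + j2029 → |·| = √(80²+2029²) = √4123241 ≈ 2030.6, ∠ = arctan(2029/80) ≈ 87.74°
pole (s+15): 15 + j2029 → |·| = √(15²+2029²) = √4117066 ≈ 2029.1, ∠ = arctan(2029/15) ≈ 89.58°
pole (s+500): 500 + j2029 → |·| = √(500²+2029²) = √4366841 ≈ 2089.7, ∠ = arctan(2029/500) ≈ 76.16°
pole (s+2000): 2000 + j2029 → |·| = √(2000²+2029²) = √8116841 ≈ 2849, ∠ = arctan(2029/2000) ≈ 45.41°
|H| = 50 · 4.1201e+06 / 1.208e+10 ≈ 0.017053
Gain = 20 log₁₀(0.017053) ≈ -35.36 dB
∠H = 177.51° − 211.15° = -33.64°

-35.4 dB, -33.6°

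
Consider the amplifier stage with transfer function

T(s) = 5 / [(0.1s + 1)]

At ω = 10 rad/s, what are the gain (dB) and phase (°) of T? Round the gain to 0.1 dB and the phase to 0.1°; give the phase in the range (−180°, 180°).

11.0 dB, -45.0°

At ω = 10 rad/s:
pole (1 + j10·0.1) = 1 + j1 → |·| ≈ 1.4142, ∠ ≈ 45.00°
|T| = 5 · 1 / (1.4142) ≈ 3.5356
Gain = 20 log₁₀(3.5356) ≈ 10.97 dB
∠T = (0°) − (45.00°) = -45.00°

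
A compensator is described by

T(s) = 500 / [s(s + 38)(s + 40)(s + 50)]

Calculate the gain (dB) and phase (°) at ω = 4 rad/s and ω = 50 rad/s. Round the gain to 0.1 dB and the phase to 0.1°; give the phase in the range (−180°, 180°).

ω = 4: -55.8 dB, -106.3°; ω = 50: -89.1 dB, 120.9°

At s = jω = j4:
pole (s+38): 38 + j4 → |·| = √(38²+4²) = √1460 ≈ 38.21, ∠ = arctan(4/38) ≈ 6.01°
pole (s+40): 40 + j4 → |·| = √(40²+4²) = √1616 ≈ 40.2, ∠ = arctan(4/40) ≈ 5.71°
pole (s+50): 50 + j4 → |·| = √(50²+4²) = √2516 ≈ 50.16, ∠ = arctan(4/50) ≈ 4.57°
pole at origin: |s| = 4, ∠ = 90.00° (in denominator)
|T| = 500 / 3.0819e+05 ≈ 0.0016224
Gain = 20 log₁₀(0.0016224) ≈ -55.80 dB
∠T = 0.00° − 106.29° = -106.29°

At s = jω = j50:
pole (s+38): 38 + j50 → |·| = √(38²+50²) = √3944 ≈ 62.801, ∠ = arctan(50/38) ≈ 52.77°
pole (s+40): 40 + j50 → |·| = √(40²+50²) = √4100 ≈ 64.031, ∠ = arctan(50/40) ≈ 51.34°
pole (s+50): 50 + j50 → |·| = √(50²+50²) = √5000 ≈ 70.711, ∠ = arctan(50/50) ≈ 45.00°
pole at origin: |s| = 50, ∠ = 90.00° (in denominator)
|T| = 500 / 1.4217e+07 ≈ 3.5169e-05
Gain = 20 log₁₀(3.5169e-05) ≈ -89.08 dB
∠T = 0.00° − 239.11° = -239.11° ≡ 120.89° (principal value)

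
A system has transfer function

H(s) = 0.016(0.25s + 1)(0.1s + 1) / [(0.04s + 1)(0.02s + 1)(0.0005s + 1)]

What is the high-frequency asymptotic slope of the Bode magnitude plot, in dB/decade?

Each pole contributes −20 dB/decade at high frequency; each zero contributes +20 dB/decade.
Net: 2 zero(s) − 3 pole(s) → -20 dB/decade.

-20 dB/decade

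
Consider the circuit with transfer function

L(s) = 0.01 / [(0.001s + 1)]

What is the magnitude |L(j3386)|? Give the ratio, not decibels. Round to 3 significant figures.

At ω = 3386 rad/s:
pole (1 + j3386·0.001) = 1 + j3.386 → |·| ≈ 3.5306, ∠ ≈ 73.55°
|L| = 0.01 · 1 / (3.5306) ≈ 0.0028324

0.00283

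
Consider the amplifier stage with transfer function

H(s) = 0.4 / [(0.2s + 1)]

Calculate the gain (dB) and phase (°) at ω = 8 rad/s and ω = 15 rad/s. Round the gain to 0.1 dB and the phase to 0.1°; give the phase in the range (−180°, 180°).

At ω = 8 rad/s:
pole (1 + j8·0.2) = 1 + j1.6 → |·| ≈ 1.8868, ∠ ≈ 57.99°
|H| = 0.4 · 1 / (1.8868) ≈ 0.212
Gain = 20 log₁₀(0.212) ≈ -13.47 dB
∠H = (0°) − (57.99°) = -57.99°

At ω = 15 rad/s:
pole (1 + j15·0.2) = 1 + j3 → |·| ≈ 3.1623, ∠ ≈ 71.57°
|H| = 0.4 · 1 / (3.1623) ≈ 0.12649
Gain = 20 log₁₀(0.12649) ≈ -17.96 dB
∠H = (0°) − (71.57°) = -71.57°

ω = 8: -13.5 dB, -58.0°; ω = 15: -18.0 dB, -71.6°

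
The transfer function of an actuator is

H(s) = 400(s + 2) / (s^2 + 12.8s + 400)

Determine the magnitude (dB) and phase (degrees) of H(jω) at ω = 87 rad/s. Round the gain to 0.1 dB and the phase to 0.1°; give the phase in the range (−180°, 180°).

At s = jω = j87:
zero (s+2): 2 + j87 → |·| = √(2²+87²) = √7573 ≈ 87.023, ∠ = arctan(87/2) ≈ 88.68°
quadratic: (j87)² + 12.8·j87 + 400 = -7169 + j1113.6 → |·| ≈ 7255, ∠ ≈ 171.17°
|H| = 400 · 87.023 / 7255 ≈ 4.798
Gain = 20 log₁₀(4.798) ≈ 13.62 dB
∠H = 88.68° − 171.17° = -82.49°

13.6 dB, -82.5°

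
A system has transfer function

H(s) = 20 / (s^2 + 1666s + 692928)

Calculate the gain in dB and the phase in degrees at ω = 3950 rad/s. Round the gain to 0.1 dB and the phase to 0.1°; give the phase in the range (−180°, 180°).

Substitute s = j3950:
Numerator: 20 = 20 + j0
Denominator: (j3950)^2 + 1666(j3950) + 692928 = -14909572 + j6580700
|N| = √(20² + 0²) ≈ 20, ∠N ≈ 0.00°
|D| = √(14909572² + 6580700²) ≈ 1.6297e+07, ∠D ≈ 156.18°
|H| = 20 / 1.6297e+07 ≈ 1.2272e-06
Gain = 20 log₁₀(1.2272e-06) ≈ -118.22 dB
∠H = 0.00° − 156.18° = -156.18°

-118.2 dB, -156.2°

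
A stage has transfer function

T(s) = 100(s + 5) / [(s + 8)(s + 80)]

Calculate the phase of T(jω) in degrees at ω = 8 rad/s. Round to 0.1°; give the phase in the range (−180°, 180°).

7.3°

At s = jω = j8:
zero (s+5): 5 + j8 → |·| = √(5²+8²) = √89 ≈ 9.434, ∠ = arctan(8/5) ≈ 57.99°
pole (s+8): 8 + j8 → |·| = √(8²+8²) = √128 ≈ 11.314, ∠ = arctan(8/8) ≈ 45.00°
pole (s+80): 80 + j8 → |·| = √(80²+8²) = √6464 ≈ 80.399, ∠ = arctan(8/80) ≈ 5.71°
∠T = 57.99° − 50.71° = 7.28°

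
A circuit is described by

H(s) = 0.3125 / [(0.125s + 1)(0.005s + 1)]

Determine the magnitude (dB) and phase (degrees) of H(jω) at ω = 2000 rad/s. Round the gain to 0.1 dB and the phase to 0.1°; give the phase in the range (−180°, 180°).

-78.1 dB, -174.1°

At ω = 2000 rad/s:
pole (1 + j2000·0.125) = 1 + j250 → |·| ≈ 250, ∠ ≈ 89.77°
pole (1 + j2000·0.005) = 1 + j10 → |·| ≈ 10.05, ∠ ≈ 84.29°
|H| = 0.3125 · 1 / (250 · 10.05) ≈ 0.00012438
Gain = 20 log₁₀(0.00012438) ≈ -78.10 dB
∠H = (0°) − (89.77° + 84.29°) = -174.06°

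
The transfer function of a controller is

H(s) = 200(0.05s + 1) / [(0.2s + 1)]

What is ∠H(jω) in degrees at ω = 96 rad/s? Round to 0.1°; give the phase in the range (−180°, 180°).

-8.8°

At ω = 96 rad/s:
zero (1 + j96·0.05) = 1 + j4.8 → |·| ≈ 4.9031, ∠ ≈ 78.23°
pole (1 + j96·0.2) = 1 + j19.2 → |·| ≈ 19.226, ∠ ≈ 87.02°
∠H = (78.23°) − (87.02°) = -8.79°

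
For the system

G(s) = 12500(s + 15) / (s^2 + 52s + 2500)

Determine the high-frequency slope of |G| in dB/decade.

-20 dB/decade

Each pole contributes −20 dB/decade at high frequency; each zero contributes +20 dB/decade.
Net: 1 zero(s) − 2 pole(s) → -20 dB/decade.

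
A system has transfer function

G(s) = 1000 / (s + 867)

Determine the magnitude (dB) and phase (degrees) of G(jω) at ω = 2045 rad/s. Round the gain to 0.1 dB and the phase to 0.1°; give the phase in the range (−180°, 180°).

At s = jω = j2045:
pole (s+867): 867 + j2045 → |·| = √(867²+2045²) = √4933714 ≈ 2221.2, ∠ = arctan(2045/867) ≈ 67.02°
|G| = 1000 / 2221.2 ≈ 0.45021
Gain = 20 log₁₀(0.45021) ≈ -6.93 dB
∠G = 0.00° − 67.02° = -67.02°

-6.9 dB, -67.0°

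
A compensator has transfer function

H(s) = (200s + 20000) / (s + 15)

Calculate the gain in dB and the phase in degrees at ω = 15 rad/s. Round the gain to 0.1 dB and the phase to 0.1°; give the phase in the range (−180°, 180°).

Substitute s = j15:
Numerator: 200(j15) + 20000 = 20000 + j3000
Denominator: (j15) + 15 = 15 + j15
|N| = √(20000² + 3000²) ≈ 20224, ∠N ≈ 8.53°
|D| = √(15² + 15²) ≈ 21.213, ∠D ≈ 45.00°
|H| = 20224 / 21.213 ≈ 953.38
Gain = 20 log₁₀(953.38) ≈ 59.59 dB
∠H = 8.53° − 45.00° = -36.47°

59.6 dB, -36.5°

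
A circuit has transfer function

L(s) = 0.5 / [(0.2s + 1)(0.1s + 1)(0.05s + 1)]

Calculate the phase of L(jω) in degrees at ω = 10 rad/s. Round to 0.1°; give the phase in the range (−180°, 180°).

At ω = 10 rad/s:
pole (1 + j10·0.2) = 1 + j2 → |·| ≈ 2.2361, ∠ ≈ 63.43°
pole (1 + j10·0.1) = 1 + j1 → |·| ≈ 1.4142, ∠ ≈ 45.00°
pole (1 + j10·0.05) = 1 + j0.5 → |·| ≈ 1.118, ∠ ≈ 26.57°
∠L = (0°) − (63.43° + 45.00° + 26.57°) = -135.00°

-135.0°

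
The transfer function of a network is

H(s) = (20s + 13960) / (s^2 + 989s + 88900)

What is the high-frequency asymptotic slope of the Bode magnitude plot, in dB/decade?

Each pole contributes −20 dB/decade at high frequency; each zero contributes +20 dB/decade.
Net: 1 zero(s) − 2 pole(s) → -20 dB/decade.

-20 dB/decade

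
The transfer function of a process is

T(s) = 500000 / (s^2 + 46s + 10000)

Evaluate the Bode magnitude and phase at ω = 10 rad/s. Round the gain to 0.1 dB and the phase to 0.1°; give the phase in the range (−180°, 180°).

At s = jω = j10:
quadratic: (j10)² + 46·j10 + 10000 = 9900 + j460 → |·| ≈ 9910.7, ∠ ≈ 2.66°
|T| = 500000 / 9910.7 ≈ 50.451
Gain = 20 log₁₀(50.451) ≈ 34.06 dB
∠T = 0.00° − 2.66° = -2.66°

34.1 dB, -2.7°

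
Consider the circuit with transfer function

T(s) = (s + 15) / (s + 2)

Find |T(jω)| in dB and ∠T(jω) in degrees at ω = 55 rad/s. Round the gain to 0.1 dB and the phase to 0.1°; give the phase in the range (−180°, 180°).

At s = jω = j55:
zero (s+15): 15 + j55 → |·| = √(15²+55²) = √3250 ≈ 57.009, ∠ = arctan(55/15) ≈ 74.74°
pole (s+2): 2 + j55 → |·| = √(2²+55²) = √3029 ≈ 55.036, ∠ = arctan(55/2) ≈ 87.92°
|T| = 1 · 57.009 / 55.036 ≈ 1.0358
Gain = 20 log₁₀(1.0358) ≈ 0.31 dB
∠T = 74.74° − 87.92° = -13.18°

0.3 dB, -13.2°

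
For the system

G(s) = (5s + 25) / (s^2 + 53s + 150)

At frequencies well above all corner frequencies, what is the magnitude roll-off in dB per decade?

-20 dB/decade

Each pole contributes −20 dB/decade at high frequency; each zero contributes +20 dB/decade.
Net: 1 zero(s) − 2 pole(s) → -20 dB/decade.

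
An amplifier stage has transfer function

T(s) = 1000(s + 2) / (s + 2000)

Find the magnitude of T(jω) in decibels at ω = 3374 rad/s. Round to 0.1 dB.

At s = jω = j3374:
zero (s+2): 2 + j3374 → |·| = √(2²+3374²) = √11383880 ≈ 3374, ∠ = arctan(3374/2) ≈ 89.97°
pole (s+2000): 2000 + j3374 → |·| = √(2000²+3374²) = √15383876 ≈ 3922.2, ∠ = arctan(3374/2000) ≈ 59.34°
|T| = 1000 · 3374 / 3922.2 ≈ 860.23
Gain = 20 log₁₀(860.23) ≈ 58.69 dB

58.7 dB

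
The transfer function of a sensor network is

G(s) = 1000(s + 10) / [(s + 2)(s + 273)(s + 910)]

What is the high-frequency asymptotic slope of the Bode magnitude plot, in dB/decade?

Each pole contributes −20 dB/decade at high frequency; each zero contributes +20 dB/decade.
Net: 1 zero(s) − 3 pole(s) → -40 dB/decade.

-40 dB/decade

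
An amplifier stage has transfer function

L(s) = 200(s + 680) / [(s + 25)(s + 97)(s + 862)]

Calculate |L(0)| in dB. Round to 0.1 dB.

L(0) = 200·680 / (25·97·862) ≈ 0.065061
20 log₁₀(0.065061) ≈ -23.73 dB

-23.7 dB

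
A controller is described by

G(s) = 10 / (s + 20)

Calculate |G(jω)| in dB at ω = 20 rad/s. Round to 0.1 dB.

At s = jω = j20:
pole (s+20): 20 + j20 → |·| = √(20²+20²) = √800 ≈ 28.284, ∠ = arctan(20/20) ≈ 45.00°
|G| = 10 / 28.284 ≈ 0.35356
Gain = 20 log₁₀(0.35356) ≈ -9.03 dB

-9.0 dB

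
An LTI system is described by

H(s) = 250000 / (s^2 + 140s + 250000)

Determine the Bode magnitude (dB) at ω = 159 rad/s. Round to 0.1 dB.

At s = jω = j159:
quadratic: (j159)² + 140·j159 + 250000 = 224719 + j22260 → |·| ≈ 2.2582e+05, ∠ ≈ 5.66°
|H| = 250000 / 2.2582e+05 ≈ 1.1071
Gain = 20 log₁₀(1.1071) ≈ 0.88 dB

0.9 dB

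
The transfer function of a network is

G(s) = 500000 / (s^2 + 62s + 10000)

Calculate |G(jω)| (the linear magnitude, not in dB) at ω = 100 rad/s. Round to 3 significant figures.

80.6

At s = jω = j100:
quadratic: (j100)² + 62·j100 + 10000 = 0 + j6200 → |·| ≈ 6200, ∠ ≈ 90.00°
|G| = 500000 / 6200 ≈ 80.645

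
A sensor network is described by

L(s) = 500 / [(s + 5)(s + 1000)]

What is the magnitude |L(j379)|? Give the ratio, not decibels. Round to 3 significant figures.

At s = jω = j379:
pole (s+5): 5 + j379 → |·| = √(5²+379²) = √143666 ≈ 379.03, ∠ = arctan(379/5) ≈ 89.24°
pole (s+1000): 1000 + j379 → |·| = √(1000²+379²) = √1143641 ≈ 1069.4, ∠ = arctan(379/1000) ≈ 20.76°
|L| = 500 / 4.0533e+05 ≈ 0.0012336

0.00123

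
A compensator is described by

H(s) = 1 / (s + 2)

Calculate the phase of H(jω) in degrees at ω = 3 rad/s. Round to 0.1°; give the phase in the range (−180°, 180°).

Substitute s = j3:
Numerator: 1 = 1 + j0
Denominator: (j3) + 2 = 2 + j3
|N| = √(1² + 0²) ≈ 1, ∠N ≈ 0.00°
|D| = √(2² + 3²) ≈ 3.6056, ∠D ≈ 56.31°
∠H = 0.00° − 56.31° = -56.31°

-56.3°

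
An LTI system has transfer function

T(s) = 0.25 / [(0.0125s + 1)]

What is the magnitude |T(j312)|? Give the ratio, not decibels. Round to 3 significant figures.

0.0621

At ω = 312 rad/s:
pole (1 + j312·0.0125) = 1 + j3.9 → |·| ≈ 4.0262, ∠ ≈ 75.62°
|T| = 0.25 · 1 / (4.0262) ≈ 0.062093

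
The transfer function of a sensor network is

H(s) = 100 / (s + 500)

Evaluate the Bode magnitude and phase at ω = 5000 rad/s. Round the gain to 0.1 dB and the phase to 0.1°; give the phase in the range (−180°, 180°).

-34.0 dB, -84.3°

At s = jω = j5000:
pole (s+500): 500 + j5000 → |·| = √(500²+5000²) = √25250000 ≈ 5024.9, ∠ = arctan(5000/500) ≈ 84.29°
|H| = 100 / 5024.9 ≈ 0.019901
Gain = 20 log₁₀(0.019901) ≈ -34.02 dB
∠H = 0.00° − 84.29° = -84.29°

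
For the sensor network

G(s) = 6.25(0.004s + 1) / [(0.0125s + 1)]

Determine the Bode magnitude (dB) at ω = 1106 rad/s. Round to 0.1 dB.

6.2 dB

At ω = 1106 rad/s:
zero (1 + j1106·0.004) = 1 + j4.424 → |·| ≈ 4.5356, ∠ ≈ 77.26°
pole (1 + j1106·0.0125) = 1 + j13.825 → |·| ≈ 13.861, ∠ ≈ 85.86°
|G| = 6.25 · 4.5356 / (13.861) ≈ 2.0451
Gain = 20 log₁₀(2.0451) ≈ 6.21 dB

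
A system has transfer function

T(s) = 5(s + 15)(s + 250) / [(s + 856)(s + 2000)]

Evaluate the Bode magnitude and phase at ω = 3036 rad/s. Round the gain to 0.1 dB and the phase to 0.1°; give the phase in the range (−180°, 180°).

At s = jω = j3036:
zero (s+15): 15 + j3036 → |·| = √(15²+3036²) = √9217521 ≈ 3036, ∠ = arctan(3036/15) ≈ 89.72°
zero (s+250): 250 + j3036 → |·| = √(250²+3036²) = √9279796 ≈ 3046.3, ∠ = arctan(3036/250) ≈ 85.29°
pole (s+856): 856 + j3036 → |·| = √(856²+3036²) = √9950032 ≈ 3154.4, ∠ = arctan(3036/856) ≈ 74.25°
pole (s+2000): 2000 + j3036 → |·| = √(2000²+3036²) = √13217296 ≈ 3635.6, ∠ = arctan(3036/2000) ≈ 56.62°
|T| = 5 · 9.2486e+06 / 1.1468e+07 ≈ 4.0324
Gain = 20 log₁₀(4.0324) ≈ 12.11 dB
∠T = 175.01° − 130.87° = 44.14°

12.1 dB, 44.1°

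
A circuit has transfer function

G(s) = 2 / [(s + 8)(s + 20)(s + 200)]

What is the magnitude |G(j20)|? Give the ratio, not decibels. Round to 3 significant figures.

At s = jω = j20:
pole (s+8): 8 + j20 → |·| = √(8²+20²) = √464 ≈ 21.541, ∠ = arctan(20/8) ≈ 68.20°
pole (s+20): 20 + j20 → |·| = √(20²+20²) = √800 ≈ 28.284, ∠ = arctan(20/20) ≈ 45.00°
pole (s+200): 200 + j20 → |·| = √(200²+20²) = √40400 ≈ 201, ∠ = arctan(20/200) ≈ 5.71°
|G| = 2 / 1.2246e+05 ≈ 1.6332e-05

1.63e-05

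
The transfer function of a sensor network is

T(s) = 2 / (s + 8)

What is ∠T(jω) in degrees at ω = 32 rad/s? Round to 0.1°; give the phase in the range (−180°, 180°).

At s = jω = j32:
pole (s+8): 8 + j32 → |·| = √(8²+32²) = √1088 ≈ 32.985, ∠ = arctan(32/8) ≈ 75.96°
∠T = 0.00° − 75.96° = -75.96°

-76.0°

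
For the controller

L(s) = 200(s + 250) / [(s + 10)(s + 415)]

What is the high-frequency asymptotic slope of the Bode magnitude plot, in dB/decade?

Each pole contributes −20 dB/decade at high frequency; each zero contributes +20 dB/decade.
Net: 1 zero(s) − 2 pole(s) → -20 dB/decade.

-20 dB/decade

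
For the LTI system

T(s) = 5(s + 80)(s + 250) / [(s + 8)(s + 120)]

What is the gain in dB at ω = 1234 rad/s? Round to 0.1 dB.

At s = jω = j1234:
zero (s+80): 80 + j1234 → |·| = √(80²+1234²) = √1529156 ≈ 1236.6, ∠ = arctan(1234/80) ≈ 86.29°
zero (s+250): 250 + j1234 → |·| = √(250²+1234²) = √1585256 ≈ 1259.1, ∠ = arctan(1234/250) ≈ 78.55°
pole (s+8): 8 + j1234 → |·| = √(8²+1234²) = √1522820 ≈ 1234, ∠ = arctan(1234/8) ≈ 89.63°
pole (s+120): 120 + j1234 → |·| = √(120²+1234²) = √1537156 ≈ 1239.8, ∠ = arctan(1234/120) ≈ 84.45°
|T| = 5 · 1.557e+06 / 1.5299e+06 ≈ 5.0886
Gain = 20 log₁₀(5.0886) ≈ 14.13 dB

14.1 dB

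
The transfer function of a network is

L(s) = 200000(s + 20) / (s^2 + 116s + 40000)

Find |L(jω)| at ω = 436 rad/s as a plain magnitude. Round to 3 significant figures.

551

At s = jω = j436:
zero (s+20): 20 + j436 → |·| = √(20²+436²) = √190496 ≈ 436.46, ∠ = arctan(436/20) ≈ 87.37°
quadratic: (j436)² + 116·j436 + 40000 = -150096 + j50576 → |·| ≈ 1.5839e+05, ∠ ≈ 161.38°
|L| = 200000 · 436.46 / 1.5839e+05 ≈ 551.12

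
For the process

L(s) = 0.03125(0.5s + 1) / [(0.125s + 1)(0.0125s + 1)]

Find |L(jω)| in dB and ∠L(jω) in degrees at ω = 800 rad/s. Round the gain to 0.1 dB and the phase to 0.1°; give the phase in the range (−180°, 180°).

At ω = 800 rad/s:
zero (1 + j800·0.5) = 1 + j400 → |·| ≈ 400, ∠ ≈ 89.86°
pole (1 + j800·0.125) = 1 + j100 → |·| ≈ 100, ∠ ≈ 89.43°
pole (1 + j800·0.0125) = 1 + j10 → |·| ≈ 10.05, ∠ ≈ 84.29°
|L| = 0.03125 · 400 / (100 · 10.05) ≈ 0.012438
Gain = 20 log₁₀(0.012438) ≈ -38.10 dB
∠L = (89.86°) − (89.43° + 84.29°) = -83.86°

-38.1 dB, -83.9°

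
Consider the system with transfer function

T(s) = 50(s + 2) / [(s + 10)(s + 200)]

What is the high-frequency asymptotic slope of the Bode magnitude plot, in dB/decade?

Each pole contributes −20 dB/decade at high frequency; each zero contributes +20 dB/decade.
Net: 1 zero(s) − 2 pole(s) → -20 dB/decade.

-20 dB/decade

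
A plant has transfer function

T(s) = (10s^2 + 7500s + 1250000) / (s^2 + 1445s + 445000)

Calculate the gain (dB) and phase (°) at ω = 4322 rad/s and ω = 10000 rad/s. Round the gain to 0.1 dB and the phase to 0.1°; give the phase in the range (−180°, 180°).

ω = 4322: 19.8 dB, 9.0°; ω = 10000: 20.0 dB, 4.0°

Substitute s = j4322:
Numerator: 10(j4322)^2 + 7500(j4322) + 1250000 = -185546840 + j32415000
Denominator: (j4322)^2 + 1445(j4322) + 445000 = -18234684 + j6245290
|N| = √(185546840² + 32415000²) ≈ 1.8836e+08, ∠N ≈ 170.09°
|D| = √(18234684² + 6245290²) ≈ 1.9275e+07, ∠D ≈ 161.09°
|T| = 1.8836e+08 / 1.9275e+07 ≈ 9.7722
Gain = 20 log₁₀(9.7722) ≈ 19.80 dB
∠T = 170.09° − 161.09° = 9.00°

Substitute s = j10000:
Numerator: 10(j10000)^2 + 7500(j10000) + 1250000 = -998750000 + j75000000
Denominator: (j10000)^2 + 1445(j10000) + 445000 = -99555000 + j14450000
|N| = √(998750000² + 75000000²) ≈ 1.0016e+09, ∠N ≈ 175.71°
|D| = √(99555000² + 14450000²) ≈ 1.006e+08, ∠D ≈ 171.74°
|T| = 1.0016e+09 / 1.006e+08 ≈ 9.9563
Gain = 20 log₁₀(9.9563) ≈ 19.96 dB
∠T = 175.71° − 171.74° = 3.97°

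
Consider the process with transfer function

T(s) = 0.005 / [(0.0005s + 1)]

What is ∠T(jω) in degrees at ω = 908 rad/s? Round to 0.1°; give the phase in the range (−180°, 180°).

At ω = 908 rad/s:
pole (1 + j908·0.0005) = 1 + j0.454 → |·| ≈ 1.0982, ∠ ≈ 24.42°
∠T = (0°) − (24.42°) = -24.42°

-24.4°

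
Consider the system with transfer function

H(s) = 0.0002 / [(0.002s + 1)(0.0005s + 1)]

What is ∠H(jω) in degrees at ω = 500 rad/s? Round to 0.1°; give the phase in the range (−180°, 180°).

At ω = 500 rad/s:
pole (1 + j500·0.002) = 1 + j1 → |·| ≈ 1.4142, ∠ ≈ 45.00°
pole (1 + j500·0.0005) = 1 + j0.25 → |·| ≈ 1.0308, ∠ ≈ 14.04°
∠H = (0°) − (45.00° + 14.04°) = -59.04°

-59.0°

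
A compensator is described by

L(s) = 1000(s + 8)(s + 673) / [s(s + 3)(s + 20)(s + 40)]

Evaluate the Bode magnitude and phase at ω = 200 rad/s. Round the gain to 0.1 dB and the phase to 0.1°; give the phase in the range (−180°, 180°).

At s = jω = j200:
zero (s+8): 8 + j200 → |·| = √(8²+200²) = √40064 ≈ 200.16, ∠ = arctan(200/8) ≈ 87.71°
zero (s+673): 673 + j200 → |·| = √(673²+200²) = √492929 ≈ 702.09, ∠ = arctan(200/673) ≈ 16.55°
pole (s+3): 3 + j200 → |·| = √(3²+200²) = √40009 ≈ 200.02, ∠ = arctan(200/3) ≈ 89.14°
pole (s+20): 20 + j200 → |·| = √(20²+200²) = √40400 ≈ 201, ∠ = arctan(200/20) ≈ 84.29°
pole (s+40): 40 + j200 → |·| = √(40²+200²) = √41600 ≈ 203.96, ∠ = arctan(200/40) ≈ 78.69°
pole at origin: |s| = 200, ∠ = 90.00° (in denominator)
|L| = 1000 · 1.4053e+05 / 1.64e+09 ≈ 0.085689
Gain = 20 log₁₀(0.085689) ≈ -21.34 dB
∠L = 104.26° − 342.12° = -237.86° ≡ 122.14° (principal value)

-21.3 dB, 122.1°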